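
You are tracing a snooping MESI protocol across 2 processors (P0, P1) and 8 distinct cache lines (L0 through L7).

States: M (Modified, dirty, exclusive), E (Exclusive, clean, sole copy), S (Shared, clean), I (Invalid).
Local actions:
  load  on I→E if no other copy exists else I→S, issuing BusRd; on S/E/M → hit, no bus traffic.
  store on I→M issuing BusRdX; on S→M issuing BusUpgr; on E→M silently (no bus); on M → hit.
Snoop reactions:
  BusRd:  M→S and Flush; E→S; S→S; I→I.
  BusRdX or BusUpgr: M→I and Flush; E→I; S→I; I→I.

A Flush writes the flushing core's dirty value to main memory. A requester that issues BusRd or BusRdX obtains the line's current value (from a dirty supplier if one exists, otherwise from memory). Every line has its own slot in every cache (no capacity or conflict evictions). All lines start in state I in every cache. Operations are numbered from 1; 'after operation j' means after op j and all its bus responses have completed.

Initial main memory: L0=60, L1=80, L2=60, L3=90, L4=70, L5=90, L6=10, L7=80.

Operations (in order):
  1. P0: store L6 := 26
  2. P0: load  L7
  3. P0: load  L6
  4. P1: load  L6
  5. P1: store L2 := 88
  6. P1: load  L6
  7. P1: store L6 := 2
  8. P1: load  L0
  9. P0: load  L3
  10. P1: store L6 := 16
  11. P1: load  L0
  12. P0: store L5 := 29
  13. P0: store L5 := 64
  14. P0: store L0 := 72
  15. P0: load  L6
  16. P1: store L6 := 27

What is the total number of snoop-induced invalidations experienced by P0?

invalidations = 2

[1] P0: store L6 := 26 | P0:M(26), P1:I | bus: BusRdX
[2] P0: load  L7 | P0:E(80), P1:I | bus: BusRd
[3] P0: load  L6 | P0:M(26), P1:I | bus: none
[4] P1: load  L6 | P0:S(26), P1:S(26) | bus: BusRd,Flush
[5] P1: store L2 := 88 | P0:I, P1:M(88) | bus: BusRdX
[6] P1: load  L6 | P0:S(26), P1:S(26) | bus: none
[7] P1: store L6 := 2 | P0:I, P1:M(2) | bus: BusUpgr
[8] P1: load  L0 | P0:I, P1:E(60) | bus: BusRd
[9] P0: load  L3 | P0:E(90), P1:I | bus: BusRd
[10] P1: store L6 := 16 | P0:I, P1:M(16) | bus: none
[11] P1: load  L0 | P0:I, P1:E(60) | bus: none
[12] P0: store L5 := 29 | P0:M(29), P1:I | bus: BusRdX
[13] P0: store L5 := 64 | P0:M(64), P1:I | bus: none
[14] P0: store L0 := 72 | P0:M(72), P1:I | bus: BusRdX
[15] P0: load  L6 | P0:S(16), P1:S(16) | bus: BusRd,Flush
[16] P1: store L6 := 27 | P0:I, P1:M(27) | bus: BusUpgr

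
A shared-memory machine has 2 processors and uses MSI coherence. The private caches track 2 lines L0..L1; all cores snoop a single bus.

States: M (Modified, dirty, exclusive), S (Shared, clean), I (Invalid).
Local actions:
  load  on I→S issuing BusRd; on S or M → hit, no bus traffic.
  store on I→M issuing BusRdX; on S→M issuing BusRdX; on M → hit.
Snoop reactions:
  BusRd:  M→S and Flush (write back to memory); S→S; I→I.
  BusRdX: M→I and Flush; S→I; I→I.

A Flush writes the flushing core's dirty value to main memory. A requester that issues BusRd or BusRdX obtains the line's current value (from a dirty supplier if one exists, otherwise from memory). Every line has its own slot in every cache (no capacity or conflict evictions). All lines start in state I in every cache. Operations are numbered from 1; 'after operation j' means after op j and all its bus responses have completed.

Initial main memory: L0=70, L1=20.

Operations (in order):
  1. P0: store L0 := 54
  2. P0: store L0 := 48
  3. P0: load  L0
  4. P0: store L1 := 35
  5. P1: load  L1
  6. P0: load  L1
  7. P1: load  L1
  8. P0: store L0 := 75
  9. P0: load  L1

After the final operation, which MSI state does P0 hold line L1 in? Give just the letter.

[1] P0: store L0 := 54 | P0:M(54), P1:I | bus: BusRdX
[2] P0: store L0 := 48 | P0:M(48), P1:I | bus: none
[3] P0: load  L0 | P0:M(48), P1:I | bus: none
[4] P0: store L1 := 35 | P0:M(35), P1:I | bus: BusRdX
[5] P1: load  L1 | P0:S(35), P1:S(35) | bus: BusRd,Flush
[6] P0: load  L1 | P0:S(35), P1:S(35) | bus: none
[7] P1: load  L1 | P0:S(35), P1:S(35) | bus: none
[8] P0: store L0 := 75 | P0:M(75), P1:I | bus: none
[9] P0: load  L1 | P0:S(35), P1:S(35) | bus: none

state = S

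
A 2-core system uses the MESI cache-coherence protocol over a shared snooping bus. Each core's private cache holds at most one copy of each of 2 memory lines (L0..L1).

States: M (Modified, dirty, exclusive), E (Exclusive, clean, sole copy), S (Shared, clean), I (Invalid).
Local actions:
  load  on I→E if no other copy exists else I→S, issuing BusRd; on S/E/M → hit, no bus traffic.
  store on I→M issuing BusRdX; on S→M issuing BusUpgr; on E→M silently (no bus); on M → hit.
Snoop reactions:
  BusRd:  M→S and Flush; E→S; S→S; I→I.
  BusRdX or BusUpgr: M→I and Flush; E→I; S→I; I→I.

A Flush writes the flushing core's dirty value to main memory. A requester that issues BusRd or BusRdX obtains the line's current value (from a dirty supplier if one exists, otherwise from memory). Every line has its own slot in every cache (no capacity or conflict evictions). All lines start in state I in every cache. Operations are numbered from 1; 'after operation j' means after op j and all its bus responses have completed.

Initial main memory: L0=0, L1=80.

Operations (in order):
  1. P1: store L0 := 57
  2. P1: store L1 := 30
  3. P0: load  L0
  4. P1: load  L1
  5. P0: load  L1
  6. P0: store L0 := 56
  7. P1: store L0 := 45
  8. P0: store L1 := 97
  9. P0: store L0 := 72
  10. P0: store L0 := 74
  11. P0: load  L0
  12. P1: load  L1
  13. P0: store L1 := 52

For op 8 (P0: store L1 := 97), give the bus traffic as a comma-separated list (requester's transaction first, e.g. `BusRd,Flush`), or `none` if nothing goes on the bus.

bus = BusUpgr

step 1: P1: store L0 := 57  ⟶  IM  (L0)  txn=BusRdX  M[L0]=0
step 2: P1: store L1 := 30  ⟶  IM  (L1)  txn=BusRdX  M[L1]=80
step 3: P0: load  L0  ⟶  SS  (L0)  txn=BusRd+Flush  M[L0]=57
step 4: P1: load  L1  ⟶  IM  (L1)  txn=∅  M[L1]=80
step 5: P0: load  L1  ⟶  SS  (L1)  txn=BusRd+Flush  M[L1]=30
step 6: P0: store L0 := 56  ⟶  MI  (L0)  txn=BusUpgr  M[L0]=57
step 7: P1: store L0 := 45  ⟶  IM  (L0)  txn=BusRdX+Flush  M[L0]=56
step 8: P0: store L1 := 97  ⟶  MI  (L1)  txn=BusUpgr  M[L1]=30
step 9: P0: store L0 := 72  ⟶  MI  (L0)  txn=BusRdX+Flush  M[L0]=45
step 10: P0: store L0 := 74  ⟶  MI  (L0)  txn=∅  M[L0]=45
step 11: P0: load  L0  ⟶  MI  (L0)  txn=∅  M[L0]=45
step 12: P1: load  L1  ⟶  SS  (L1)  txn=BusRd+Flush  M[L1]=97
step 13: P0: store L1 := 52  ⟶  MI  (L1)  txn=BusUpgr  M[L1]=97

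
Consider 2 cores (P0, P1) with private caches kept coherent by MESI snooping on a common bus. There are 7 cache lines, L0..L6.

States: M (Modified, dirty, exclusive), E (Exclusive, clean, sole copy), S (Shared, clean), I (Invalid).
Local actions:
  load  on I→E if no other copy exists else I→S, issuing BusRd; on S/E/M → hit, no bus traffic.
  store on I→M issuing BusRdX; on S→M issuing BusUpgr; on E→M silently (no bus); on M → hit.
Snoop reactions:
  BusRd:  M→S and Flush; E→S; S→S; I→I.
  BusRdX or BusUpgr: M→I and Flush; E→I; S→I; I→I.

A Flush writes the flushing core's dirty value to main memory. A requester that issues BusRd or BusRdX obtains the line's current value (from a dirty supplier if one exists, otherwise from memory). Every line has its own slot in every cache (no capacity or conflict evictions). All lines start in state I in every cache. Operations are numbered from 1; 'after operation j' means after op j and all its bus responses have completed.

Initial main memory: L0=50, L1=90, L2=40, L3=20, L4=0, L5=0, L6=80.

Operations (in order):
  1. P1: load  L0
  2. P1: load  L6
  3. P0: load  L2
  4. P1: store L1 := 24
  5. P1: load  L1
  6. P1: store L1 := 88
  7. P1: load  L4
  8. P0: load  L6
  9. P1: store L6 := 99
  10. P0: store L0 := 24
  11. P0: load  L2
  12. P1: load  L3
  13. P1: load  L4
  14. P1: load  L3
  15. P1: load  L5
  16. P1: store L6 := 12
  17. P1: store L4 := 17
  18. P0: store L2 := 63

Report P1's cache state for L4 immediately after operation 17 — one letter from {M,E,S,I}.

state = M

step 1: P1: load  L0  ⟶  IE  (L0)  txn=BusRd  M[L0]=50
step 2: P1: load  L6  ⟶  IE  (L6)  txn=BusRd  M[L6]=80
step 3: P0: load  L2  ⟶  EI  (L2)  txn=BusRd  M[L2]=40
step 4: P1: store L1 := 24  ⟶  IM  (L1)  txn=BusRdX  M[L1]=90
step 5: P1: load  L1  ⟶  IM  (L1)  txn=∅  M[L1]=90
step 6: P1: store L1 := 88  ⟶  IM  (L1)  txn=∅  M[L1]=90
step 7: P1: load  L4  ⟶  IE  (L4)  txn=BusRd  M[L4]=0
step 8: P0: load  L6  ⟶  SS  (L6)  txn=BusRd  M[L6]=80
step 9: P1: store L6 := 99  ⟶  IM  (L6)  txn=BusUpgr  M[L6]=80
step 10: P0: store L0 := 24  ⟶  MI  (L0)  txn=BusRdX  M[L0]=50
step 11: P0: load  L2  ⟶  EI  (L2)  txn=∅  M[L2]=40
step 12: P1: load  L3  ⟶  IE  (L3)  txn=BusRd  M[L3]=20
step 13: P1: load  L4  ⟶  IE  (L4)  txn=∅  M[L4]=0
step 14: P1: load  L3  ⟶  IE  (L3)  txn=∅  M[L3]=20
step 15: P1: load  L5  ⟶  IE  (L5)  txn=BusRd  M[L5]=0
step 16: P1: store L6 := 12  ⟶  IM  (L6)  txn=∅  M[L6]=80
step 17: P1: store L4 := 17  ⟶  IM  (L4)  txn=∅  M[L4]=0
step 18: P0: store L2 := 63  ⟶  MI  (L2)  txn=∅  M[L2]=40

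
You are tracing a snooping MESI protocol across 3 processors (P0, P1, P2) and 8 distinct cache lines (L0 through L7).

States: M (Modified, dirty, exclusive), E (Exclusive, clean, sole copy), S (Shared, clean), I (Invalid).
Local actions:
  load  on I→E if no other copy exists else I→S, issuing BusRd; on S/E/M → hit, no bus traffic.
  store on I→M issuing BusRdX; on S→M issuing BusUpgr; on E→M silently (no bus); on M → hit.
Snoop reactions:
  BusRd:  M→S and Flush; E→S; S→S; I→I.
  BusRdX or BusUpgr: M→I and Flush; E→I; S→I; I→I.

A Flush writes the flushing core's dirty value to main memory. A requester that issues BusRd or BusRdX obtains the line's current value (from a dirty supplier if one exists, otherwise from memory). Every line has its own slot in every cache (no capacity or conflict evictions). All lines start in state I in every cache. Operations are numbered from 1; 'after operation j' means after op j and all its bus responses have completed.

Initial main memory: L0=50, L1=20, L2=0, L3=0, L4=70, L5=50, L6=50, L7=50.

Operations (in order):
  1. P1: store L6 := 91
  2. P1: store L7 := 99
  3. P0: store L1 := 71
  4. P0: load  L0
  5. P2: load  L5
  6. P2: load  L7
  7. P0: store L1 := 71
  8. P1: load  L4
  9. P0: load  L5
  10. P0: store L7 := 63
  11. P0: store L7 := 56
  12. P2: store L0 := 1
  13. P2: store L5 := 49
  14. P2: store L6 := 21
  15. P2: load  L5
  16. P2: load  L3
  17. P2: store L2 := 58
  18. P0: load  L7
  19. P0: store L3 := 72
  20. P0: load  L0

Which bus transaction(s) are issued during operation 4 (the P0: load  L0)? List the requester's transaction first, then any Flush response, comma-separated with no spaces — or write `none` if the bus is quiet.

step 1: P1: store L6 := 91  ⟶  IMI  (L6)  txn=BusRdX  M[L6]=50
step 2: P1: store L7 := 99  ⟶  IMI  (L7)  txn=BusRdX  M[L7]=50
step 3: P0: store L1 := 71  ⟶  MII  (L1)  txn=BusRdX  M[L1]=20
step 4: P0: load  L0  ⟶  EII  (L0)  txn=BusRd  M[L0]=50
step 5: P2: load  L5  ⟶  IIE  (L5)  txn=BusRd  M[L5]=50
step 6: P2: load  L7  ⟶  ISS  (L7)  txn=BusRd+Flush  M[L7]=99
step 7: P0: store L1 := 71  ⟶  MII  (L1)  txn=∅  M[L1]=20
step 8: P1: load  L4  ⟶  IEI  (L4)  txn=BusRd  M[L4]=70
step 9: P0: load  L5  ⟶  SIS  (L5)  txn=BusRd  M[L5]=50
step 10: P0: store L7 := 63  ⟶  MII  (L7)  txn=BusRdX  M[L7]=99
step 11: P0: store L7 := 56  ⟶  MII  (L7)  txn=∅  M[L7]=99
step 12: P2: store L0 := 1  ⟶  IIM  (L0)  txn=BusRdX  M[L0]=50
step 13: P2: store L5 := 49  ⟶  IIM  (L5)  txn=BusUpgr  M[L5]=50
step 14: P2: store L6 := 21  ⟶  IIM  (L6)  txn=BusRdX+Flush  M[L6]=91
step 15: P2: load  L5  ⟶  IIM  (L5)  txn=∅  M[L5]=50
step 16: P2: load  L3  ⟶  IIE  (L3)  txn=BusRd  M[L3]=0
step 17: P2: store L2 := 58  ⟶  IIM  (L2)  txn=BusRdX  M[L2]=0
step 18: P0: load  L7  ⟶  MII  (L7)  txn=∅  M[L7]=99
step 19: P0: store L3 := 72  ⟶  MII  (L3)  txn=BusRdX  M[L3]=0
step 20: P0: load  L0  ⟶  SIS  (L0)  txn=BusRd+Flush  M[L0]=1

bus = BusRd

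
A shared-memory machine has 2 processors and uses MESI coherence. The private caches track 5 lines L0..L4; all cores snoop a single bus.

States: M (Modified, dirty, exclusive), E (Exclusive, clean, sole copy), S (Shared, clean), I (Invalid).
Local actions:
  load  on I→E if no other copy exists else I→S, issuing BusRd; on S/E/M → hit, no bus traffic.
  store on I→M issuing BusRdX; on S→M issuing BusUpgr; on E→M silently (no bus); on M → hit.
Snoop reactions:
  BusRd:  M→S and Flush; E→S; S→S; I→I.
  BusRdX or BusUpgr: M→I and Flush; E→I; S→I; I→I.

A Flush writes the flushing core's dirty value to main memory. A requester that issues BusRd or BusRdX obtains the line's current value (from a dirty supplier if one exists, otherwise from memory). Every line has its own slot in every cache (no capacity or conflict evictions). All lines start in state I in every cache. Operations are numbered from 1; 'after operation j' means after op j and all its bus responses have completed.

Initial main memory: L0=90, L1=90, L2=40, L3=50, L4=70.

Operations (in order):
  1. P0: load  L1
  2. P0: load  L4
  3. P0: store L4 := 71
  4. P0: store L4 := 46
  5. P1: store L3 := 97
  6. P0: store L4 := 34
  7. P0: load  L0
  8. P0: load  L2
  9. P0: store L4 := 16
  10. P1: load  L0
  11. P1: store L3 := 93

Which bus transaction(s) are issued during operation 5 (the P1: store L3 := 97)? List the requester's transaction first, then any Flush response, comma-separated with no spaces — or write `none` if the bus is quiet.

1. P0: load  L1  bus=[BusRd]  L1: P0=E P1=I  mem[L1]=90
2. P0: load  L4  bus=[BusRd]  L4: P0=E P1=I  mem[L4]=70
3. P0: store L4 := 71  bus=[-]  L4: P0=M P1=I  mem[L4]=70
4. P0: store L4 := 46  bus=[-]  L4: P0=M P1=I  mem[L4]=70
5. P1: store L3 := 97  bus=[BusRdX]  L3: P0=I P1=M  mem[L3]=50
6. P0: store L4 := 34  bus=[-]  L4: P0=M P1=I  mem[L4]=70
7. P0: load  L0  bus=[BusRd]  L0: P0=E P1=I  mem[L0]=90
8. P0: load  L2  bus=[BusRd]  L2: P0=E P1=I  mem[L2]=40
9. P0: store L4 := 16  bus=[-]  L4: P0=M P1=I  mem[L4]=70
10. P1: load  L0  bus=[BusRd]  L0: P0=S P1=S  mem[L0]=90
11. P1: store L3 := 93  bus=[-]  L3: P0=I P1=M  mem[L3]=50

bus = BusRdX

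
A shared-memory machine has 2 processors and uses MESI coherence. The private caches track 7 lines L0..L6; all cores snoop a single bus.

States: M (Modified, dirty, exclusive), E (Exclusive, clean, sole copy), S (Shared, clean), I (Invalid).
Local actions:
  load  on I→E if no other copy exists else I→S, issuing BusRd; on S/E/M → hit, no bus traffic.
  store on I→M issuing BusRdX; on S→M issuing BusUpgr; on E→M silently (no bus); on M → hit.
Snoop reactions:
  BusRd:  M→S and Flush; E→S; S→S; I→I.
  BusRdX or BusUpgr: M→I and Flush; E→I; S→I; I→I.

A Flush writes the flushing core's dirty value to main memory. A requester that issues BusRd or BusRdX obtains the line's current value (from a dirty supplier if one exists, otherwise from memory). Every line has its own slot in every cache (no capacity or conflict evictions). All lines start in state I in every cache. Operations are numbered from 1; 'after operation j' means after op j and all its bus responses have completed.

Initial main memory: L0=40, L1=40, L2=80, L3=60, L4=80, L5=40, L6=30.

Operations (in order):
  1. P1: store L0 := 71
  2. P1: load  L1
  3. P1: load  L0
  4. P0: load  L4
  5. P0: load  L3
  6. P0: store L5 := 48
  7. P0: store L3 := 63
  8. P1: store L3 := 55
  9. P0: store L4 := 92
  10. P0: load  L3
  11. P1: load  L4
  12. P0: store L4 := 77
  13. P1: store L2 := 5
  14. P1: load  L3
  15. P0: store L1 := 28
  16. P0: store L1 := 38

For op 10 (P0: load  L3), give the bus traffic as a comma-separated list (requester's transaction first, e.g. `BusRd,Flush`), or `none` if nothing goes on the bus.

  op1 P1: store L0 := 71 → I/M on L0; bus BusRdX; mem=40
  op2 P1: load  L1 → I/E on L1; bus BusRd; mem=40
  op3 P1: load  L0 → I/M on L0; bus (none); mem=40
  op4 P0: load  L4 → E/I on L4; bus BusRd; mem=80
  op5 P0: load  L3 → E/I on L3; bus BusRd; mem=60
  op6 P0: store L5 := 48 → M/I on L5; bus BusRdX; mem=40
  op7 P0: store L3 := 63 → M/I on L3; bus (none); mem=60
  op8 P1: store L3 := 55 → I/M on L3; bus BusRdX Flush; mem=63
  op9 P0: store L4 := 92 → M/I on L4; bus (none); mem=80
  op10 P0: load  L3 → S/S on L3; bus BusRd Flush; mem=55
  op11 P1: load  L4 → S/S on L4; bus BusRd Flush; mem=92
  op12 P0: store L4 := 77 → M/I on L4; bus BusUpgr; mem=92
  op13 P1: store L2 := 5 → I/M on L2; bus BusRdX; mem=80
  op14 P1: load  L3 → S/S on L3; bus (none); mem=55
  op15 P0: store L1 := 28 → M/I on L1; bus BusRdX; mem=40
  op16 P0: store L1 := 38 → M/I on L1; bus (none); mem=40

bus = BusRd,Flush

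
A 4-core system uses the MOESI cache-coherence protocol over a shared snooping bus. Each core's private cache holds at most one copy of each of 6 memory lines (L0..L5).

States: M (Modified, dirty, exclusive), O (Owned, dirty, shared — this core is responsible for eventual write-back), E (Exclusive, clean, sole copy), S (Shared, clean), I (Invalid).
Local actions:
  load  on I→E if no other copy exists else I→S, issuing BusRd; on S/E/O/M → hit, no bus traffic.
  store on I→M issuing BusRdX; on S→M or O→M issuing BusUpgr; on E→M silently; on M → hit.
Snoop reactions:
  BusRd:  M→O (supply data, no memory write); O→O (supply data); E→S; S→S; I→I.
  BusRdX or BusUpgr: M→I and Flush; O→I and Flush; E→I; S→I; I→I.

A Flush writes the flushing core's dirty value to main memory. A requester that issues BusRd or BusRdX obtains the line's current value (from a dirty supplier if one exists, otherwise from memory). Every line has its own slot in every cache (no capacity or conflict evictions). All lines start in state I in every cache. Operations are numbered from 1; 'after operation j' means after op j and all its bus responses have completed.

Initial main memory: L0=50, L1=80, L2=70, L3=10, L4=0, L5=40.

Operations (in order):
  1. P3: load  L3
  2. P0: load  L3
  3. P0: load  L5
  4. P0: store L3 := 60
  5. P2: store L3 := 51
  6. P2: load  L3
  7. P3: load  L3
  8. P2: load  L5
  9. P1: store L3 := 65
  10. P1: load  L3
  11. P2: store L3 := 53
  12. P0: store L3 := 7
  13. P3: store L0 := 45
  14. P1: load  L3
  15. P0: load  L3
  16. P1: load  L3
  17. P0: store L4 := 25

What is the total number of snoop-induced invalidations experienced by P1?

invalidations = 1

step 1: P3: load  L3  ⟶  IIIE  (L3)  txn=BusRd  M[L3]=10
step 2: P0: load  L3  ⟶  SIIS  (L3)  txn=BusRd  M[L3]=10
step 3: P0: load  L5  ⟶  EIII  (L5)  txn=BusRd  M[L5]=40
step 4: P0: store L3 := 60  ⟶  MIII  (L3)  txn=BusUpgr  M[L3]=10
step 5: P2: store L3 := 51  ⟶  IIMI  (L3)  txn=BusRdX+Flush  M[L3]=60
step 6: P2: load  L3  ⟶  IIMI  (L3)  txn=∅  M[L3]=60
step 7: P3: load  L3  ⟶  IIOS  (L3)  txn=BusRd  M[L3]=60
step 8: P2: load  L5  ⟶  SISI  (L5)  txn=BusRd  M[L5]=40
step 9: P1: store L3 := 65  ⟶  IMII  (L3)  txn=BusRdX+Flush  M[L3]=51
step 10: P1: load  L3  ⟶  IMII  (L3)  txn=∅  M[L3]=51
step 11: P2: store L3 := 53  ⟶  IIMI  (L3)  txn=BusRdX+Flush  M[L3]=65
step 12: P0: store L3 := 7  ⟶  MIII  (L3)  txn=BusRdX+Flush  M[L3]=53
step 13: P3: store L0 := 45  ⟶  IIIM  (L0)  txn=BusRdX  M[L0]=50
step 14: P1: load  L3  ⟶  OSII  (L3)  txn=BusRd  M[L3]=53
step 15: P0: load  L3  ⟶  OSII  (L3)  txn=∅  M[L3]=53
step 16: P1: load  L3  ⟶  OSII  (L3)  txn=∅  M[L3]=53
step 17: P0: store L4 := 25  ⟶  MIII  (L4)  txn=BusRdX  M[L4]=0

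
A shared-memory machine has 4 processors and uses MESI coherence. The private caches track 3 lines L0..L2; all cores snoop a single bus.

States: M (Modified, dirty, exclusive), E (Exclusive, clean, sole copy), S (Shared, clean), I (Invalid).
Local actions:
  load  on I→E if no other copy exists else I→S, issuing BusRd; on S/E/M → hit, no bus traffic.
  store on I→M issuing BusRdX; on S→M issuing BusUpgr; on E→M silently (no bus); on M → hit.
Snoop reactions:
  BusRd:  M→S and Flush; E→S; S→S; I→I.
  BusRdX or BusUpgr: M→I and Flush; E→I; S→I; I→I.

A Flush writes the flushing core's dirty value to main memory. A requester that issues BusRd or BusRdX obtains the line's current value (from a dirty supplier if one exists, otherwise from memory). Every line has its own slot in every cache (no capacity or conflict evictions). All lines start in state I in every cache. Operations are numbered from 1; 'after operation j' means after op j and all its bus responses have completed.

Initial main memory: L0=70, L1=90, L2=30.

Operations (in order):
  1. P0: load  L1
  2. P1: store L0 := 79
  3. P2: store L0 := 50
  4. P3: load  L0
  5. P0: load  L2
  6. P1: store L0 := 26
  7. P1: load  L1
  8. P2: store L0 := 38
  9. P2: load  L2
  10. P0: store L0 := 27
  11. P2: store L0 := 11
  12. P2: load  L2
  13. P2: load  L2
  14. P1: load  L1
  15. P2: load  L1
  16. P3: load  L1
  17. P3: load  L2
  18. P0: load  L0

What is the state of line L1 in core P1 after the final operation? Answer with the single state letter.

  op1 P0: load  L1 → E/I/I/I on L1; bus BusRd; mem=90
  op2 P1: store L0 := 79 → I/M/I/I on L0; bus BusRdX; mem=70
  op3 P2: store L0 := 50 → I/I/M/I on L0; bus BusRdX Flush; mem=79
  op4 P3: load  L0 → I/I/S/S on L0; bus BusRd Flush; mem=50
  op5 P0: load  L2 → E/I/I/I on L2; bus BusRd; mem=30
  op6 P1: store L0 := 26 → I/M/I/I on L0; bus BusRdX; mem=50
  op7 P1: load  L1 → S/S/I/I on L1; bus BusRd; mem=90
  op8 P2: store L0 := 38 → I/I/M/I on L0; bus BusRdX Flush; mem=26
  op9 P2: load  L2 → S/I/S/I on L2; bus BusRd; mem=30
  op10 P0: store L0 := 27 → M/I/I/I on L0; bus BusRdX Flush; mem=38
  op11 P2: store L0 := 11 → I/I/M/I on L0; bus BusRdX Flush; mem=27
  op12 P2: load  L2 → S/I/S/I on L2; bus (none); mem=30
  op13 P2: load  L2 → S/I/S/I on L2; bus (none); mem=30
  op14 P1: load  L1 → S/S/I/I on L1; bus (none); mem=90
  op15 P2: load  L1 → S/S/S/I on L1; bus BusRd; mem=90
  op16 P3: load  L1 → S/S/S/S on L1; bus BusRd; mem=90
  op17 P3: load  L2 → S/I/S/S on L2; bus BusRd; mem=30
  op18 P0: load  L0 → S/I/S/I on L0; bus BusRd Flush; mem=11

state = S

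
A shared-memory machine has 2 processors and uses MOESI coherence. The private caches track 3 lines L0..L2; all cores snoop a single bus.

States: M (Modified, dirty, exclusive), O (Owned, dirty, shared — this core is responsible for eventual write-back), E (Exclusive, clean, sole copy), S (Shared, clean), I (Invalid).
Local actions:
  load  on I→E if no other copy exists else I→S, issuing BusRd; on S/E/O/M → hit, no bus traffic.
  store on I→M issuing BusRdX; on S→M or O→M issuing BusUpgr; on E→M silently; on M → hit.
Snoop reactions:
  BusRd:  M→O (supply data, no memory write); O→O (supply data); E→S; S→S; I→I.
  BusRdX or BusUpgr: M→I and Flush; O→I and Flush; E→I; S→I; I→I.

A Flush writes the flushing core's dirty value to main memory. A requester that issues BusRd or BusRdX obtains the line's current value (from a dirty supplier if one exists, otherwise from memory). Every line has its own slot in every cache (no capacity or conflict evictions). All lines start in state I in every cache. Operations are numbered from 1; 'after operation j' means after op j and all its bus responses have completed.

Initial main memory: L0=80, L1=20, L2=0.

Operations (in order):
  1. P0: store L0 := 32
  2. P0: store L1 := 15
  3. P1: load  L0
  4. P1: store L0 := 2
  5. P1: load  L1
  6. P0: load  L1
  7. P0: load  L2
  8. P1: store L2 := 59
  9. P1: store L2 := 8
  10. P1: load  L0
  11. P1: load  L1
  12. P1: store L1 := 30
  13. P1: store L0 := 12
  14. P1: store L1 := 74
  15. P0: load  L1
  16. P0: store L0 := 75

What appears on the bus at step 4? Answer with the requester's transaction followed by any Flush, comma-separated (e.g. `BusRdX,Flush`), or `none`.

step 1: P0: store L0 := 32  ⟶  MI  (L0)  txn=BusRdX  M[L0]=80
step 2: P0: store L1 := 15  ⟶  MI  (L1)  txn=BusRdX  M[L1]=20
step 3: P1: load  L0  ⟶  OS  (L0)  txn=BusRd  M[L0]=80
step 4: P1: store L0 := 2  ⟶  IM  (L0)  txn=BusUpgr+Flush  M[L0]=32
step 5: P1: load  L1  ⟶  OS  (L1)  txn=BusRd  M[L1]=20
step 6: P0: load  L1  ⟶  OS  (L1)  txn=∅  M[L1]=20
step 7: P0: load  L2  ⟶  EI  (L2)  txn=BusRd  M[L2]=0
step 8: P1: store L2 := 59  ⟶  IM  (L2)  txn=BusRdX  M[L2]=0
step 9: P1: store L2 := 8  ⟶  IM  (L2)  txn=∅  M[L2]=0
step 10: P1: load  L0  ⟶  IM  (L0)  txn=∅  M[L0]=32
step 11: P1: load  L1  ⟶  OS  (L1)  txn=∅  M[L1]=20
step 12: P1: store L1 := 30  ⟶  IM  (L1)  txn=BusUpgr+Flush  M[L1]=15
step 13: P1: store L0 := 12  ⟶  IM  (L0)  txn=∅  M[L0]=32
step 14: P1: store L1 := 74  ⟶  IM  (L1)  txn=∅  M[L1]=15
step 15: P0: load  L1  ⟶  SO  (L1)  txn=BusRd  M[L1]=15
step 16: P0: store L0 := 75  ⟶  MI  (L0)  txn=BusRdX+Flush  M[L0]=12

bus = BusUpgr,Flush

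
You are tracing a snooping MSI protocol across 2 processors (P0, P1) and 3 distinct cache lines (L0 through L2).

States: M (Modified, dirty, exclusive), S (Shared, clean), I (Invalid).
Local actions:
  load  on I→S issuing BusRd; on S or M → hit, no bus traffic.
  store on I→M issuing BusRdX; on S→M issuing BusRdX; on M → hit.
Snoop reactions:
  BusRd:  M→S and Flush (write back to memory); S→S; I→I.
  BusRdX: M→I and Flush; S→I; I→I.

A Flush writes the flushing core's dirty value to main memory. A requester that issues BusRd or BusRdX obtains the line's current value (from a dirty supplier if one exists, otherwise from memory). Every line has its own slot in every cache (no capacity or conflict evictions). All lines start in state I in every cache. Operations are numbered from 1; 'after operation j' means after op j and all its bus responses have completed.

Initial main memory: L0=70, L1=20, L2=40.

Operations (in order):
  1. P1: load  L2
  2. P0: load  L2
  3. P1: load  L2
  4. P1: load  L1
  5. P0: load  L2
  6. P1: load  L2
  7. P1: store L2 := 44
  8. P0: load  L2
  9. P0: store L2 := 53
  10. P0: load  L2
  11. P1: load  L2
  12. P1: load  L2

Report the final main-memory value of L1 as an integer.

memory[L1] = 20

[1] P1: load  L2 | P0:I, P1:S(40) | bus: BusRd
[2] P0: load  L2 | P0:S(40), P1:S(40) | bus: BusRd
[3] P1: load  L2 | P0:S(40), P1:S(40) | bus: none
[4] P1: load  L1 | P0:I, P1:S(20) | bus: BusRd
[5] P0: load  L2 | P0:S(40), P1:S(40) | bus: none
[6] P1: load  L2 | P0:S(40), P1:S(40) | bus: none
[7] P1: store L2 := 44 | P0:I, P1:M(44) | bus: BusRdX
[8] P0: load  L2 | P0:S(44), P1:S(44) | bus: BusRd,Flush
[9] P0: store L2 := 53 | P0:M(53), P1:I | bus: BusRdX
[10] P0: load  L2 | P0:M(53), P1:I | bus: none
[11] P1: load  L2 | P0:S(53), P1:S(53) | bus: BusRd,Flush
[12] P1: load  L2 | P0:S(53), P1:S(53) | bus: none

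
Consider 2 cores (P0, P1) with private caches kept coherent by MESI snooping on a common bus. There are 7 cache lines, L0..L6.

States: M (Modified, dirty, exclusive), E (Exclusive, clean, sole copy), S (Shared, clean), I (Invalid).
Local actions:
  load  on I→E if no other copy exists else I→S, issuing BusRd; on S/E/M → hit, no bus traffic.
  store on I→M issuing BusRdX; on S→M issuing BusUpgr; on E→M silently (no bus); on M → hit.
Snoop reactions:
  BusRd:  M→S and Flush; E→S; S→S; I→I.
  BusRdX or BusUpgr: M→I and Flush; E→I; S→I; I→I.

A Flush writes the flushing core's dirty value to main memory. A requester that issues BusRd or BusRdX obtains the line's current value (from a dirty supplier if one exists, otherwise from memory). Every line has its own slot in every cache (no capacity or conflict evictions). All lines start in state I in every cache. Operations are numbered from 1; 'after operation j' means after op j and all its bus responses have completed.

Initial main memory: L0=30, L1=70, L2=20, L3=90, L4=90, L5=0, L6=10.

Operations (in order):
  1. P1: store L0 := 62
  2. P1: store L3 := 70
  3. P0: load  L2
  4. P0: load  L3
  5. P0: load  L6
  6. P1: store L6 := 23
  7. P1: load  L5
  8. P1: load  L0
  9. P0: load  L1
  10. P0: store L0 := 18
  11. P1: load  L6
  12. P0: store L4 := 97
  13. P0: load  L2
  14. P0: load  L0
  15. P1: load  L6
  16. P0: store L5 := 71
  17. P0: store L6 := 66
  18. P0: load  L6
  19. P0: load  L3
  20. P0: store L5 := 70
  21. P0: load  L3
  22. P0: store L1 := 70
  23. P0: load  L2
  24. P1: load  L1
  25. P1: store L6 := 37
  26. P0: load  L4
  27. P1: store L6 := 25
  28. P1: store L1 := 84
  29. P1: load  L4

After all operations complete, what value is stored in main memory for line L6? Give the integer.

memory[L6] = 66

step 1: P1: store L0 := 62  ⟶  IM  (L0)  txn=BusRdX  M[L0]=30
step 2: P1: store L3 := 70  ⟶  IM  (L3)  txn=BusRdX  M[L3]=90
step 3: P0: load  L2  ⟶  EI  (L2)  txn=BusRd  M[L2]=20
step 4: P0: load  L3  ⟶  SS  (L3)  txn=BusRd+Flush  M[L3]=70
step 5: P0: load  L6  ⟶  EI  (L6)  txn=BusRd  M[L6]=10
step 6: P1: store L6 := 23  ⟶  IM  (L6)  txn=BusRdX  M[L6]=10
step 7: P1: load  L5  ⟶  IE  (L5)  txn=BusRd  M[L5]=0
step 8: P1: load  L0  ⟶  IM  (L0)  txn=∅  M[L0]=30
step 9: P0: load  L1  ⟶  EI  (L1)  txn=BusRd  M[L1]=70
step 10: P0: store L0 := 18  ⟶  MI  (L0)  txn=BusRdX+Flush  M[L0]=62
step 11: P1: load  L6  ⟶  IM  (L6)  txn=∅  M[L6]=10
step 12: P0: store L4 := 97  ⟶  MI  (L4)  txn=BusRdX  M[L4]=90
step 13: P0: load  L2  ⟶  EI  (L2)  txn=∅  M[L2]=20
step 14: P0: load  L0  ⟶  MI  (L0)  txn=∅  M[L0]=62
step 15: P1: load  L6  ⟶  IM  (L6)  txn=∅  M[L6]=10
step 16: P0: store L5 := 71  ⟶  MI  (L5)  txn=BusRdX  M[L5]=0
step 17: P0: store L6 := 66  ⟶  MI  (L6)  txn=BusRdX+Flush  M[L6]=23
step 18: P0: load  L6  ⟶  MI  (L6)  txn=∅  M[L6]=23
step 19: P0: load  L3  ⟶  SS  (L3)  txn=∅  M[L3]=70
step 20: P0: store L5 := 70  ⟶  MI  (L5)  txn=∅  M[L5]=0
step 21: P0: load  L3  ⟶  SS  (L3)  txn=∅  M[L3]=70
step 22: P0: store L1 := 70  ⟶  MI  (L1)  txn=∅  M[L1]=70
step 23: P0: load  L2  ⟶  EI  (L2)  txn=∅  M[L2]=20
step 24: P1: load  L1  ⟶  SS  (L1)  txn=BusRd+Flush  M[L1]=70
step 25: P1: store L6 := 37  ⟶  IM  (L6)  txn=BusRdX+Flush  M[L6]=66
step 26: P0: load  L4  ⟶  MI  (L4)  txn=∅  M[L4]=90
step 27: P1: store L6 := 25  ⟶  IM  (L6)  txn=∅  M[L6]=66
step 28: P1: store L1 := 84  ⟶  IM  (L1)  txn=BusUpgr  M[L1]=70
step 29: P1: load  L4  ⟶  SS  (L4)  txn=BusRd+Flush  M[L4]=97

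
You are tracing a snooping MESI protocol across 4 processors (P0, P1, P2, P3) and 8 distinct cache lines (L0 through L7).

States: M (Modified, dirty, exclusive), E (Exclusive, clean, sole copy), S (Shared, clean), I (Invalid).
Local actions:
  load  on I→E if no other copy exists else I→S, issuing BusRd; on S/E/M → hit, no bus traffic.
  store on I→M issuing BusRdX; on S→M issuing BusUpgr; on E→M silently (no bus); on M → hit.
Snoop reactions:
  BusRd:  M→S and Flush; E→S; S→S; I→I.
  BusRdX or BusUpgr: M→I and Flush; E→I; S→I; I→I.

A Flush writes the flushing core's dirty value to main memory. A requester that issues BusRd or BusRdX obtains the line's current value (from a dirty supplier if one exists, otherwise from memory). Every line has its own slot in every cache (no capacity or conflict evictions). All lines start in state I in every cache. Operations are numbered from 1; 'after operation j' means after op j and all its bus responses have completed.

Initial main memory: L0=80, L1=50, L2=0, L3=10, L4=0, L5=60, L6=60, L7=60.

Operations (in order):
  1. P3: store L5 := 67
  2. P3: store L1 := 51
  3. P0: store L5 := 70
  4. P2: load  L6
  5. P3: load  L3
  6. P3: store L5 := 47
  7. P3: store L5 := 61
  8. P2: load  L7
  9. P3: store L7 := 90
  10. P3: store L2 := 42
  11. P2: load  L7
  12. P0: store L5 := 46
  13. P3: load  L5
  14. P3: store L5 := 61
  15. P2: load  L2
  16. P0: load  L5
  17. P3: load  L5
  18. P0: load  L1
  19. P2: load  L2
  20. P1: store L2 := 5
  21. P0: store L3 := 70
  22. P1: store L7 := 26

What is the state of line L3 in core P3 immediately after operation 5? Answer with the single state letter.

state = E

1. P3: store L5 := 67  bus=[BusRdX]  L5: P0=I P1=I P2=I P3=M  mem[L5]=60
2. P3: store L1 := 51  bus=[BusRdX]  L1: P0=I P1=I P2=I P3=M  mem[L1]=50
3. P0: store L5 := 70  bus=[BusRdX,Flush]  L5: P0=M P1=I P2=I P3=I  mem[L5]=67
4. P2: load  L6  bus=[BusRd]  L6: P0=I P1=I P2=E P3=I  mem[L6]=60
5. P3: load  L3  bus=[BusRd]  L3: P0=I P1=I P2=I P3=E  mem[L3]=10
6. P3: store L5 := 47  bus=[BusRdX,Flush]  L5: P0=I P1=I P2=I P3=M  mem[L5]=70
7. P3: store L5 := 61  bus=[-]  L5: P0=I P1=I P2=I P3=M  mem[L5]=70
8. P2: load  L7  bus=[BusRd]  L7: P0=I P1=I P2=E P3=I  mem[L7]=60
9. P3: store L7 := 90  bus=[BusRdX]  L7: P0=I P1=I P2=I P3=M  mem[L7]=60
10. P3: store L2 := 42  bus=[BusRdX]  L2: P0=I P1=I P2=I P3=M  mem[L2]=0
11. P2: load  L7  bus=[BusRd,Flush]  L7: P0=I P1=I P2=S P3=S  mem[L7]=90
12. P0: store L5 := 46  bus=[BusRdX,Flush]  L5: P0=M P1=I P2=I P3=I  mem[L5]=61
13. P3: load  L5  bus=[BusRd,Flush]  L5: P0=S P1=I P2=I P3=S  mem[L5]=46
14. P3: store L5 := 61  bus=[BusUpgr]  L5: P0=I P1=I P2=I P3=M  mem[L5]=46
15. P2: load  L2  bus=[BusRd,Flush]  L2: P0=I P1=I P2=S P3=S  mem[L2]=42
16. P0: load  L5  bus=[BusRd,Flush]  L5: P0=S P1=I P2=I P3=S  mem[L5]=61
17. P3: load  L5  bus=[-]  L5: P0=S P1=I P2=I P3=S  mem[L5]=61
18. P0: load  L1  bus=[BusRd,Flush]  L1: P0=S P1=I P2=I P3=S  mem[L1]=51
19. P2: load  L2  bus=[-]  L2: P0=I P1=I P2=S P3=S  mem[L2]=42
20. P1: store L2 := 5  bus=[BusRdX]  L2: P0=I P1=M P2=I P3=I  mem[L2]=42
21. P0: store L3 := 70  bus=[BusRdX]  L3: P0=M P1=I P2=I P3=I  mem[L3]=10
22. P1: store L7 := 26  bus=[BusRdX]  L7: P0=I P1=M P2=I P3=I  mem[L7]=90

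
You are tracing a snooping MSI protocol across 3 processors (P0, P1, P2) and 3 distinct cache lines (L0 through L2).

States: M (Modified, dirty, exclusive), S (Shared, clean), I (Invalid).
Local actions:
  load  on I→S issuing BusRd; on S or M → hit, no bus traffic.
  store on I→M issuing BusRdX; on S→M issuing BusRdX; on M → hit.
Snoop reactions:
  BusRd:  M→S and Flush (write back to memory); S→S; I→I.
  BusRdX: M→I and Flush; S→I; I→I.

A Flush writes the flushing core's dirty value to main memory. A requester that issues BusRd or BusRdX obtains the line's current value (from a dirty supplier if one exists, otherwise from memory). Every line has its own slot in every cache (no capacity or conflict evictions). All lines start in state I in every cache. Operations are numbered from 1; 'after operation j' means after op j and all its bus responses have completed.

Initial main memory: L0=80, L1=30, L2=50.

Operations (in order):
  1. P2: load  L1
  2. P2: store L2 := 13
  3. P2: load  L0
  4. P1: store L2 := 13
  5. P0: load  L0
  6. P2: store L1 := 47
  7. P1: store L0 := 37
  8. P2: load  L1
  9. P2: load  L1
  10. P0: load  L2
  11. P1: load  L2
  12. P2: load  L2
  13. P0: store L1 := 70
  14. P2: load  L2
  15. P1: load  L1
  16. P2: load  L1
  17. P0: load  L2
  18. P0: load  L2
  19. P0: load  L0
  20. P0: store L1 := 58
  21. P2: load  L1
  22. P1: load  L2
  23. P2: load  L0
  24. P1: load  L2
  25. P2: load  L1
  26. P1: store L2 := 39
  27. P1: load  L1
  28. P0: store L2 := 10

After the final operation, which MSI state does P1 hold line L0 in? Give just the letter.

state = S

step 1: P2: load  L1  ⟶  IIS  (L1)  txn=BusRd  M[L1]=30
step 2: P2: store L2 := 13  ⟶  IIM  (L2)  txn=BusRdX  M[L2]=50
step 3: P2: load  L0  ⟶  IIS  (L0)  txn=BusRd  M[L0]=80
step 4: P1: store L2 := 13  ⟶  IMI  (L2)  txn=BusRdX+Flush  M[L2]=13
step 5: P0: load  L0  ⟶  SIS  (L0)  txn=BusRd  M[L0]=80
step 6: P2: store L1 := 47  ⟶  IIM  (L1)  txn=BusRdX  M[L1]=30
step 7: P1: store L0 := 37  ⟶  IMI  (L0)  txn=BusRdX  M[L0]=80
step 8: P2: load  L1  ⟶  IIM  (L1)  txn=∅  M[L1]=30
step 9: P2: load  L1  ⟶  IIM  (L1)  txn=∅  M[L1]=30
step 10: P0: load  L2  ⟶  SSI  (L2)  txn=BusRd+Flush  M[L2]=13
step 11: P1: load  L2  ⟶  SSI  (L2)  txn=∅  M[L2]=13
step 12: P2: load  L2  ⟶  SSS  (L2)  txn=BusRd  M[L2]=13
step 13: P0: store L1 := 70  ⟶  MII  (L1)  txn=BusRdX+Flush  M[L1]=47
step 14: P2: load  L2  ⟶  SSS  (L2)  txn=∅  M[L2]=13
step 15: P1: load  L1  ⟶  SSI  (L1)  txn=BusRd+Flush  M[L1]=70
step 16: P2: load  L1  ⟶  SSS  (L1)  txn=BusRd  M[L1]=70
step 17: P0: load  L2  ⟶  SSS  (L2)  txn=∅  M[L2]=13
step 18: P0: load  L2  ⟶  SSS  (L2)  txn=∅  M[L2]=13
step 19: P0: load  L0  ⟶  SSI  (L0)  txn=BusRd+Flush  M[L0]=37
step 20: P0: store L1 := 58  ⟶  MII  (L1)  txn=BusRdX  M[L1]=70
step 21: P2: load  L1  ⟶  SIS  (L1)  txn=BusRd+Flush  M[L1]=58
step 22: P1: load  L2  ⟶  SSS  (L2)  txn=∅  M[L2]=13
step 23: P2: load  L0  ⟶  SSS  (L0)  txn=BusRd  M[L0]=37
step 24: P1: load  L2  ⟶  SSS  (L2)  txn=∅  M[L2]=13
step 25: P2: load  L1  ⟶  SIS  (L1)  txn=∅  M[L1]=58
step 26: P1: store L2 := 39  ⟶  IMI  (L2)  txn=BusRdX  M[L2]=13
step 27: P1: load  L1  ⟶  SSS  (L1)  txn=BusRd  M[L1]=58
step 28: P0: store L2 := 10  ⟶  MII  (L2)  txn=BusRdX+Flush  M[L2]=39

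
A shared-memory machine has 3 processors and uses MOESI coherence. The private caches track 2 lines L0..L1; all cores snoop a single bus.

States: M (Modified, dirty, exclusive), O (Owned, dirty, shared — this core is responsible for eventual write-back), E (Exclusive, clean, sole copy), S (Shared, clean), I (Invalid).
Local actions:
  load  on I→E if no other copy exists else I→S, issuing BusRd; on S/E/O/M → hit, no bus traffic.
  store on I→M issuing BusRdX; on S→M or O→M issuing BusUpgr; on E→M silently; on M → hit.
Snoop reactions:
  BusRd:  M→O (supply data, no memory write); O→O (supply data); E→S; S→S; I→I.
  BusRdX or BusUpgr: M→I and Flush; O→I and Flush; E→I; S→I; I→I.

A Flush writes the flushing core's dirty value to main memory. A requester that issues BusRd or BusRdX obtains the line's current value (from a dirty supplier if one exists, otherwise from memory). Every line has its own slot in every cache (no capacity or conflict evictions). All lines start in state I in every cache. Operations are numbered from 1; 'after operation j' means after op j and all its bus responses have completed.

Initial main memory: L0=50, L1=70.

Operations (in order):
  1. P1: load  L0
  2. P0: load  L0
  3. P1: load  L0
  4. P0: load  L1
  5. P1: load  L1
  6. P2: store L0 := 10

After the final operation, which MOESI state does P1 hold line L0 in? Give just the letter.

[1] P1: load  L0 | P0:I, P1:E(50), P2:I | bus: BusRd
[2] P0: load  L0 | P0:S(50), P1:S(50), P2:I | bus: BusRd
[3] P1: load  L0 | P0:S(50), P1:S(50), P2:I | bus: none
[4] P0: load  L1 | P0:E(70), P1:I, P2:I | bus: BusRd
[5] P1: load  L1 | P0:S(70), P1:S(70), P2:I | bus: BusRd
[6] P2: store L0 := 10 | P0:I, P1:I, P2:M(10) | bus: BusRdX

state = I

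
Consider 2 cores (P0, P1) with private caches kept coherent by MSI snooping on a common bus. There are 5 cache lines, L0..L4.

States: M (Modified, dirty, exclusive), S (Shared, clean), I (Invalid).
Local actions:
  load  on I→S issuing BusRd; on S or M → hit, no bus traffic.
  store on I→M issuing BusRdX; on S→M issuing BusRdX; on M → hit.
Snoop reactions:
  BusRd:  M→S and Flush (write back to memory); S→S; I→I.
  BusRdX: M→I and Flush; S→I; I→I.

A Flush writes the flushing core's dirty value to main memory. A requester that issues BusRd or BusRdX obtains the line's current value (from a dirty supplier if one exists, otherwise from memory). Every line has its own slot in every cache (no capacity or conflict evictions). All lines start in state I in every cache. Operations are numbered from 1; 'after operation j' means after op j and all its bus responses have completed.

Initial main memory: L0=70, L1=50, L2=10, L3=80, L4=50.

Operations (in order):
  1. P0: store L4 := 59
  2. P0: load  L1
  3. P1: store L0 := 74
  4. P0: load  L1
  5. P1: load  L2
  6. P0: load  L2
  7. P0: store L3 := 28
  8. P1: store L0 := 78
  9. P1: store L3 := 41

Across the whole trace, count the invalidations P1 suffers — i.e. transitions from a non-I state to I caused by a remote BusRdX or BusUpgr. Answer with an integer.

invalidations = 0

1. P0: store L4 := 59  bus=[BusRdX]  L4: P0=M P1=I  mem[L4]=50
2. P0: load  L1  bus=[BusRd]  L1: P0=S P1=I  mem[L1]=50
3. P1: store L0 := 74  bus=[BusRdX]  L0: P0=I P1=M  mem[L0]=70
4. P0: load  L1  bus=[-]  L1: P0=S P1=I  mem[L1]=50
5. P1: load  L2  bus=[BusRd]  L2: P0=I P1=S  mem[L2]=10
6. P0: load  L2  bus=[BusRd]  L2: P0=S P1=S  mem[L2]=10
7. P0: store L3 := 28  bus=[BusRdX]  L3: P0=M P1=I  mem[L3]=80
8. P1: store L0 := 78  bus=[-]  L0: P0=I P1=M  mem[L0]=70
9. P1: store L3 := 41  bus=[BusRdX,Flush]  L3: P0=I P1=M  mem[L3]=28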